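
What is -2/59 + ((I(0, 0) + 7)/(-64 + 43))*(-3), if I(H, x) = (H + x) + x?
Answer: 57/59 ≈ 0.96610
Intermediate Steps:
I(H, x) = H + 2*x
-2/59 + ((I(0, 0) + 7)/(-64 + 43))*(-3) = -2/59 + (((0 + 2*0) + 7)/(-64 + 43))*(-3) = -2*1/59 + (((0 + 0) + 7)/(-21))*(-3) = -2/59 + ((0 + 7)*(-1/21))*(-3) = -2/59 + (7*(-1/21))*(-3) = -2/59 - 1/3*(-3) = -2/59 + 1 = 57/59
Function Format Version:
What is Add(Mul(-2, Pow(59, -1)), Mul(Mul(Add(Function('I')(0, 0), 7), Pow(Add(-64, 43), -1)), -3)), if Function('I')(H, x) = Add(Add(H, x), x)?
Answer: Rational(57, 59) ≈ 0.96610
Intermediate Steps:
Function('I')(H, x) = Add(H, Mul(2, x))
Add(Mul(-2, Pow(59, -1)), Mul(Mul(Add(Function('I')(0, 0), 7), Pow(Add(-64, 43), -1)), -3)) = Add(Mul(-2, Pow(59, -1)), Mul(Mul(Add(Add(0, Mul(2, 0)), 7), Pow(Add(-64, 43), -1)), -3)) = Add(Mul(-2, Rational(1, 59)), Mul(Mul(Add(Add(0, 0), 7), Pow(-21, -1)), -3)) = Add(Rational(-2, 59), Mul(Mul(Add(0, 7), Rational(-1, 21)), -3)) = Add(Rational(-2, 59), Mul(Mul(7, Rational(-1, 21)), -3)) = Add(Rational(-2, 59), Mul(Rational(-1, 3), -3)) = Add(Rational(-2, 59), 1) = Rational(57, 59)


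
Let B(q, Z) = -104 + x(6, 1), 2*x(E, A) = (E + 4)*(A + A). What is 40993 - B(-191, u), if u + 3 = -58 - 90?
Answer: 41087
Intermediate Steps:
u = -151 (u = -3 + (-58 - 90) = -3 - 148 = -151)
x(E, A) = A*(4 + E) (x(E, A) = ((E + 4)*(A + A))/2 = ((4 + E)*(2*A))/2 = (2*A*(4 + E))/2 = A*(4 + E))
B(q, Z) = -94 (B(q, Z) = -104 + 1*(4 + 6) = -104 + 1*10 = -104 + 10 = -94)
40993 - B(-191, u) = 40993 - 1*(-94) = 40993 + 94 = 41087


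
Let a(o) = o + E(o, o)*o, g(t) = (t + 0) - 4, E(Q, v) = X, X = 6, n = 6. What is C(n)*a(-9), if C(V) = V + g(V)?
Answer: -504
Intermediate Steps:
E(Q, v) = 6
g(t) = -4 + t (g(t) = t - 4 = -4 + t)
C(V) = -4 + 2*V (C(V) = V + (-4 + V) = -4 + 2*V)
a(o) = 7*o (a(o) = o + 6*o = 7*o)
C(n)*a(-9) = (-4 + 2*6)*(7*(-9)) = (-4 + 12)*(-63) = 8*(-63) = -504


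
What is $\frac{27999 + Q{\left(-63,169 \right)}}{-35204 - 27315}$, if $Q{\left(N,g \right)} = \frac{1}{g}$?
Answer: $- \frac{4731832}{10565711} \approx -0.44785$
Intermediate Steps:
$\frac{27999 + Q{\left(-63,169 \right)}}{-35204 - 27315} = \frac{27999 + \frac{1}{169}}{-35204 - 27315} = \frac{27999 + \frac{1}{169}}{-62519} = \frac{4731832}{169} \left(- \frac{1}{62519}\right) = - \frac{4731832}{10565711}$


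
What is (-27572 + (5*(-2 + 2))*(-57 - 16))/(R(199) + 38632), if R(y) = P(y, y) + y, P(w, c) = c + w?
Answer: -27572/39229 ≈ -0.70285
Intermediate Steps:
R(y) = 3*y (R(y) = (y + y) + y = 2*y + y = 3*y)
(-27572 + (5*(-2 + 2))*(-57 - 16))/(R(199) + 38632) = (-27572 + (5*(-2 + 2))*(-57 - 16))/(3*199 + 38632) = (-27572 + (5*0)*(-73))/(597 + 38632) = (-27572 + 0*(-73))/39229 = (-27572 + 0)*(1/39229) = -27572*1/39229 = -27572/39229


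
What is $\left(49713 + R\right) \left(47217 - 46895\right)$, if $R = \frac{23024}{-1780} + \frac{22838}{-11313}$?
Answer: $\frac{80562509752774}{5034285} \approx 1.6003 \cdot 10^{7}$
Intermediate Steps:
$R = - \frac{75280538}{5034285}$ ($R = 23024 \left(- \frac{1}{1780}\right) + 22838 \left(- \frac{1}{11313}\right) = - \frac{5756}{445} - \frac{22838}{11313} = - \frac{75280538}{5034285} \approx -14.954$)
$\left(49713 + R\right) \left(47217 - 46895\right) = \left(49713 - \frac{75280538}{5034285}\right) \left(47217 - 46895\right) = \frac{250194129667}{5034285} \cdot 322 = \frac{80562509752774}{5034285}$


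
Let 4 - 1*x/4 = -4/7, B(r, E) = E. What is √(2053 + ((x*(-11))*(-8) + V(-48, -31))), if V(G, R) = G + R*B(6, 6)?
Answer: √167979/7 ≈ 58.550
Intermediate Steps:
V(G, R) = G + 6*R (V(G, R) = G + R*6 = G + 6*R)
x = 128/7 (x = 16 - (-16)/7 = 16 - 4*(-4/7) = 16 + 16/7 = 128/7 ≈ 18.286)
√(2053 + ((x*(-11))*(-8) + V(-48, -31))) = √(2053 + (((128/7)*(-11))*(-8) + (-48 + 6*(-31)))) = √(2053 + (-1408/7*(-8) + (-48 - 186))) = √(2053 + (11264/7 - 234)) = √(2053 + 9626/7) = √(23997/7) = √167979/7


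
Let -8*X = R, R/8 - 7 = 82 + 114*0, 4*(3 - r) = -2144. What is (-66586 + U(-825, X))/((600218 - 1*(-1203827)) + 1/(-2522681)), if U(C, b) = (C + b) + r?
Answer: -168921242441/4551030044644 ≈ -0.037117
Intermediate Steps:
r = 539 (r = 3 - ¼*(-2144) = 3 + 536 = 539)
R = 712 (R = 56 + 8*(82 + 114*0) = 56 + 8*(82 + 0) = 56 + 8*82 = 56 + 656 = 712)
X = -89 (X = -⅛*712 = -89)
U(C, b) = 539 + C + b (U(C, b) = (C + b) + 539 = 539 + C + b)
(-66586 + U(-825, X))/((600218 - 1*(-1203827)) + 1/(-2522681)) = (-66586 + (539 - 825 - 89))/((600218 - 1*(-1203827)) + 1/(-2522681)) = (-66586 - 375)/((600218 + 1203827) - 1/2522681) = -66961/(1804045 - 1/2522681) = -66961/4551030044644/2522681 = -66961*2522681/4551030044644 = -168921242441/4551030044644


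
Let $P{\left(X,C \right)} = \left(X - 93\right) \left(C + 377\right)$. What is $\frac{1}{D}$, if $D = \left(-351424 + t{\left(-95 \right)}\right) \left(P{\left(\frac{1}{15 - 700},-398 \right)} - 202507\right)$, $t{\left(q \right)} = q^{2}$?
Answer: $\frac{685}{47038592806131} \approx 1.4563 \cdot 10^{-11}$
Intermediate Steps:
$P{\left(X,C \right)} = \left(-93 + X\right) \left(377 + C\right)$
$D = \frac{47038592806131}{685}$ ($D = \left(-351424 + \left(-95\right)^{2}\right) \left(\left(-35061 - -37014 + \frac{377}{15 - 700} - \frac{398}{15 - 700}\right) - 202507\right) = \left(-351424 + 9025\right) \left(\left(-35061 + 37014 + \frac{377}{-685} - \frac{398}{-685}\right) - 202507\right) = - 342399 \left(\left(-35061 + 37014 + 377 \left(- \frac{1}{685}\right) - - \frac{398}{685}\right) - 202507\right) = - 342399 \left(\left(-35061 + 37014 - \frac{377}{685} + \frac{398}{685}\right) - 202507\right) = - 342399 \left(\frac{1337826}{685} - 202507\right) = \left(-342399\right) \left(- \frac{137379469}{685}\right) = \frac{47038592806131}{685} \approx 6.8669 \cdot 10^{10}$)
$\frac{1}{D} = \frac{1}{\frac{47038592806131}{685}} = \frac{685}{47038592806131}$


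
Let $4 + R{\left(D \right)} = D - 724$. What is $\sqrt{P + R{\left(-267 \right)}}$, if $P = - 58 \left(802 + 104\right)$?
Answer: $i \sqrt{53543} \approx 231.39 i$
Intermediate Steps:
$P = -52548$ ($P = \left(-58\right) 906 = -52548$)
$R{\left(D \right)} = -728 + D$ ($R{\left(D \right)} = -4 + \left(D - 724\right) = -4 + \left(-724 + D\right) = -728 + D$)
$\sqrt{P + R{\left(-267 \right)}} = \sqrt{-52548 - 995} = \sqrt{-53543} = i \sqrt{53543}$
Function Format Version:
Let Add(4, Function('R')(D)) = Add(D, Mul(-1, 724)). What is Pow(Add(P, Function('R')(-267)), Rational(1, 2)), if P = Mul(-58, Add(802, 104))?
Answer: Mul(I, Pow(53543, Rational(1, 2))) ≈ Mul(231.39, I)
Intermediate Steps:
P = -52548 (P = Mul(-58, 906) = -52548)
Function('R')(D) = Add(-728, D) (Function('R')(D) = Add(-4, Add(D, Mul(-1, 724))) = Add(-4, Add(D, -724)) = Add(-4, Add(-724, D)) = Add(-728, D))
Pow(Add(P, Function('R')(-267)), Rational(1, 2)) = Pow(Add(-52548, Add(-728, -267)), Rational(1, 2)) = Pow(Add(-52548, -995), Rational(1, 2)) = Pow(-53543, Rational(1, 2)) = Mul(I, Pow(53543, Rational(1, 2)))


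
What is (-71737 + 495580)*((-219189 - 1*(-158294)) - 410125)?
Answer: -199638529860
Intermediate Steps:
(-71737 + 495580)*((-219189 - 1*(-158294)) - 410125) = 423843*((-219189 + 158294) - 410125) = 423843*(-60895 - 410125) = 423843*(-471020) = -199638529860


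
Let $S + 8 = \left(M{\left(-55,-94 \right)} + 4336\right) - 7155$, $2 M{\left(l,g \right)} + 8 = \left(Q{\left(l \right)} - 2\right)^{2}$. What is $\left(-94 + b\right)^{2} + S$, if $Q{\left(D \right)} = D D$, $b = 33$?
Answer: $\frac{9140309}{2} \approx 4.5702 \cdot 10^{6}$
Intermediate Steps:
$Q{\left(D \right)} = D^{2}$
$M{\left(l,g \right)} = -4 + \frac{\left(-2 + l^{2}\right)^{2}}{2}$ ($M{\left(l,g \right)} = -4 + \frac{\left(l^{2} - 2\right)^{2}}{2} = -4 + \frac{\left(-2 + l^{2}\right)^{2}}{2}$)
$S = \frac{9132867}{2}$ ($S = -8 - \left(2823 - \frac{\left(-2 + \left(-55\right)^{2}\right)^{2}}{2}\right) = -8 - \left(2823 - \frac{\left(-2 + 3025\right)^{2}}{2}\right) = -8 + \left(\left(\left(-4 + \frac{3023^{2}}{2}\right) + 4336\right) - 7155\right) = -8 + \left(\left(\left(-4 + \frac{1}{2} \cdot 9138529\right) + 4336\right) - 7155\right) = -8 + \left(\left(\left(-4 + \frac{9138529}{2}\right) + 4336\right) - 7155\right) = -8 + \left(\left(\frac{9138521}{2} + 4336\right) - 7155\right) = -8 + \left(\frac{9147193}{2} - 7155\right) = -8 + \frac{9132883}{2} = \frac{9132867}{2} \approx 4.5664 \cdot 10^{6}$)
$\left(-94 + b\right)^{2} + S = \left(-94 + 33\right)^{2} + \frac{9132867}{2} = \left(-61\right)^{2} + \frac{9132867}{2} = 3721 + \frac{9132867}{2} = \frac{9140309}{2}$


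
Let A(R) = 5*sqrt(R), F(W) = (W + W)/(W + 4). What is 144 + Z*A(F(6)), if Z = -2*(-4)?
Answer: 144 + 8*sqrt(30) ≈ 187.82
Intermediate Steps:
Z = 8
F(W) = 2*W/(4 + W) (F(W) = (2*W)/(4 + W) = 2*W/(4 + W))
144 + Z*A(F(6)) = 144 + 8*(5*sqrt(2*6/(4 + 6))) = 144 + 8*(5*sqrt(2*6/10)) = 144 + 8*(5*sqrt(2*6*(1/10))) = 144 + 8*(5*sqrt(6/5)) = 144 + 8*(5*(sqrt(30)/5)) = 144 + 8*sqrt(30)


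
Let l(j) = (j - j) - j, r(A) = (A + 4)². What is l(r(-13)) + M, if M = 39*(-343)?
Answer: -13458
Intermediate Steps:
M = -13377
r(A) = (4 + A)²
l(j) = -j (l(j) = 0 - j = -j)
l(r(-13)) + M = -(4 - 13)² - 13377 = -1*(-9)² - 13377 = -1*81 - 13377 = -81 - 13377 = -13458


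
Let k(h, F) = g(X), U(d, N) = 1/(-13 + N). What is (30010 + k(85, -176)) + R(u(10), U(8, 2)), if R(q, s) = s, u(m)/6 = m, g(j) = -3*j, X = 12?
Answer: 329713/11 ≈ 29974.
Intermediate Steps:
k(h, F) = -36 (k(h, F) = -3*12 = -36)
u(m) = 6*m
(30010 + k(85, -176)) + R(u(10), U(8, 2)) = (30010 - 36) + 1/(-13 + 2) = 29974 + 1/(-11) = 29974 - 1/11 = 329713/11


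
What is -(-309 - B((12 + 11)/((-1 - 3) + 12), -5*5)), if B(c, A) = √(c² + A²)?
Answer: 309 + √40529/8 ≈ 334.16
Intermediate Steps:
B(c, A) = √(A² + c²)
-(-309 - B((12 + 11)/((-1 - 3) + 12), -5*5)) = -(-309 - √((-5*5)² + ((12 + 11)/((-1 - 3) + 12))²)) = -(-309 - √((-25)² + (23/(-4 + 12))²)) = -(-309 - √(625 + (23/8)²)) = -(-309 - √(625 + 529/64)) = -(-309 - √(40529/64)) = -(-309 - √40529/8) = 309 + √40529/8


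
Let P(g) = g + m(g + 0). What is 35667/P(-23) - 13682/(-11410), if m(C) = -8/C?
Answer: -4676481244/2972305 ≈ -1573.4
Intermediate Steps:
P(g) = g - 8/g (P(g) = g - 8/(g + 0) = g - 8/g)
35667/P(-23) - 13682/(-11410) = 35667/(-23 - 8/(-23)) - 13682/(-11410) = 35667/(-23 - 8*(-1/23)) - 13682*(-1/11410) = 35667/(-23 + 8/23) + 6841/5705 = 35667/(-521/23) + 6841/5705 = 35667*(-23/521) + 6841/5705 = -820341/521 + 6841/5705 = -4676481244/2972305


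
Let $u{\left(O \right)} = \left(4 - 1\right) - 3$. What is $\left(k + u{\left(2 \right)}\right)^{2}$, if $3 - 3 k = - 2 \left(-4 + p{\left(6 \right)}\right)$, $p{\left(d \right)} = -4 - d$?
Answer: $\frac{625}{9} \approx 69.444$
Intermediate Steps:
$u{\left(O \right)} = 0$ ($u{\left(O \right)} = 3 - 3 = 0$)
$k = - \frac{25}{3}$ ($k = 1 - \frac{\left(-2\right) \left(-4 - 10\right)}{3} = 1 - \frac{\left(-2\right) \left(-14\right)}{3} = 1 - \frac{28}{3} = - \frac{25}{3} \approx -8.3333$)
$\left(k + u{\left(2 \right)}\right)^{2} = \left(- \frac{25}{3} + 0\right)^{2} = \left(- \frac{25}{3}\right)^{2} = \frac{625}{9}$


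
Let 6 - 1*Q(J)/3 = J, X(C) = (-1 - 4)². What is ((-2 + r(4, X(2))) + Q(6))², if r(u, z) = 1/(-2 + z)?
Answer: 2025/529 ≈ 3.8280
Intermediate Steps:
X(C) = 25 (X(C) = (-5)² = 25)
Q(J) = 18 - 3*J
((-2 + r(4, X(2))) + Q(6))² = ((-2 + 1/(-2 + 25)) + (18 - 3*6))² = ((-2 + 1/23) + (18 - 18))² = ((-2 + 1/23) + 0)² = (-45/23 + 0)² = (-45/23)² = 2025/529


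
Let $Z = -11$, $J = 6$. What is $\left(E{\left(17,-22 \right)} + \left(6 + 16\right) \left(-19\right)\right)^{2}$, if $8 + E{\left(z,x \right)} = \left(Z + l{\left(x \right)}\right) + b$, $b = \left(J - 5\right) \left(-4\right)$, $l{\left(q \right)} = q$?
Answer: $214369$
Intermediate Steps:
$b = -4$ ($b = \left(6 - 5\right) \left(-4\right) = 1 \left(-4\right) = -4$)
$E{\left(z,x \right)} = -23 + x$ ($E{\left(z,x \right)} = -8 + \left(\left(-11 + x\right) - 4\right) = -8 + \left(-15 + x\right) = -23 + x$)
$\left(E{\left(17,-22 \right)} + \left(6 + 16\right) \left(-19\right)\right)^{2} = \left(\left(-23 - 22\right) + \left(6 + 16\right) \left(-19\right)\right)^{2} = \left(-45 + 22 \left(-19\right)\right)^{2} = \left(-45 - 418\right)^{2} = \left(-463\right)^{2} = 214369$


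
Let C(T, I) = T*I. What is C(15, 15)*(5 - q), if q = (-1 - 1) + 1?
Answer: 1350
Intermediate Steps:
q = -1 (q = -2 + 1 = -1)
C(T, I) = I*T
C(15, 15)*(5 - q) = (15*15)*(5 - 1*(-1)) = 225*(5 + 1) = 225*6 = 1350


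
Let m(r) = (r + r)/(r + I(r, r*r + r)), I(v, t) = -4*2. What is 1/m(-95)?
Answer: 103/190 ≈ 0.54211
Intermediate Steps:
I(v, t) = -8
m(r) = 2*r/(-8 + r) (m(r) = (r + r)/(r - 8) = (2*r)/(-8 + r) = 2*r/(-8 + r))
1/m(-95) = 1/(2*(-95)/(-8 - 95)) = 1/(2*(-95)/(-103)) = 1/(2*(-95)*(-1/103)) = 1/(190/103) = 103/190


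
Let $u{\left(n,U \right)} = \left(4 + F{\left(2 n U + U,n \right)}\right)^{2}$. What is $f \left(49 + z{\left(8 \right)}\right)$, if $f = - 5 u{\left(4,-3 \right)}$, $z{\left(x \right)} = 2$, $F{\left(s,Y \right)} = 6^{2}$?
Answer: $-408000$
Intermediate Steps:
$F{\left(s,Y \right)} = 36$
$u{\left(n,U \right)} = 1600$ ($u{\left(n,U \right)} = \left(4 + 36\right)^{2} = 40^{2} = 1600$)
$f = -8000$ ($f = \left(-5\right) 1600 = -8000$)
$f \left(49 + z{\left(8 \right)}\right) = - 8000 \left(49 + 2\right) = \left(-8000\right) 51 = -408000$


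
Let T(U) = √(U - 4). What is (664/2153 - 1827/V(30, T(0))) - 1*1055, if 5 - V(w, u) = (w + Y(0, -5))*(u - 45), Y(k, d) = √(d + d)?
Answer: (-3080801136 + 136245060*I + √10*(-4541502 - 102183795*I))/(2917315 - 129180*I + √10*(4306 + 96885*I)) ≈ -1056.0 + 0.080843*I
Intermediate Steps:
Y(k, d) = √2*√d (Y(k, d) = √(2*d) = √2*√d)
T(U) = √(-4 + U)
V(w, u) = 5 - (-45 + u)*(w + I*√10) (V(w, u) = 5 - (w + √2*√(-5))*(u - 45) = 5 - (w + √2*(I*√5))*(-45 + u) = 5 - (w + I*√10)*(-45 + u) = 5 - (-45 + u)*(w + I*√10))
(664/2153 - 1827/V(30, T(0))) - 1*1055 = (664/2153 - 1827/(5 + 45*30 - 1*√(-4 + 0)*30 + 45*I*√10 - I*√(-4 + 0)*√10)) - 1*1055 = (664*(1/2153) - 1827/(5 + 1350 - 1*√(-4)*30 + 45*I*√10 - I*√(-4)*√10)) - 1055 = (664/2153 - 1827/(5 + 1350 - 1*2*I*30 + 45*I*√10 - I*2*I*√10)) - 1055 = (664/2153 - 1827/(5 + 1350 - 60*I + 45*I*√10 + 2*√10)) - 1055 = (664/2153 - 1827/(1355 - 60*I + 2*√10 + 45*I*√10)) - 1055 = -2270751/2153 - 1827/(1355 - 60*I + 2*√10 + 45*I*√10)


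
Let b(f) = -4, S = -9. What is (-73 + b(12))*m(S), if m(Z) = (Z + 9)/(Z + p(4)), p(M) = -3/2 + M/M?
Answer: 0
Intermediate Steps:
p(M) = -½ (p(M) = -3*½ + 1 = -3/2 + 1 = -½)
m(Z) = (9 + Z)/(-½ + Z) (m(Z) = (Z + 9)/(Z - ½) = (9 + Z)/(-½ + Z))
(-73 + b(12))*m(S) = (-73 - 4)*(2*(9 - 9)/(-1 + 2*(-9))) = -154*0/(-1 - 18) = -154*0/(-19) = -154*(-1)*0/19 = -77*0 = 0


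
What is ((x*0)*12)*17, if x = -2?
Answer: 0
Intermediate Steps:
((x*0)*12)*17 = (-2*0*12)*17 = (0*12)*17 = 0*17 = 0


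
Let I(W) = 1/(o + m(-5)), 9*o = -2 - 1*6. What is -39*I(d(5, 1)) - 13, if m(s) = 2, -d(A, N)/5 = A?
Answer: -481/10 ≈ -48.100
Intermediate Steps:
o = -8/9 (o = (-2 - 1*6)/9 = (-2 - 6)/9 = (1/9)*(-8) = -8/9 ≈ -0.88889)
d(A, N) = -5*A
I(W) = 9/10 (I(W) = 1/(-8/9 + 2) = 1/(10/9) = 9/10)
-39*I(d(5, 1)) - 13 = -39*9/10 - 13 = -351/10 - 13 = -481/10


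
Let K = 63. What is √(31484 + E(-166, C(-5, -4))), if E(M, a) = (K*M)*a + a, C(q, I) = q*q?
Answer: 3*I*√25549 ≈ 479.52*I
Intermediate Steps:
C(q, I) = q²
E(M, a) = a + 63*M*a (E(M, a) = (63*M)*a + a = 63*M*a + a = a + 63*M*a)
√(31484 + E(-166, C(-5, -4))) = √(31484 + (-5)²*(1 + 63*(-166))) = √(31484 + 25*(1 - 10458)) = √(31484 + 25*(-10457)) = √(31484 - 261425) = √(-229941) = 3*I*√25549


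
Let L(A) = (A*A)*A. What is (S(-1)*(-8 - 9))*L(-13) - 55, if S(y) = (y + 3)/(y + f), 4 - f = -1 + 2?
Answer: 37294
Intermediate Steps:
f = 3 (f = 4 - (-1 + 2) = 4 - 1*1 = 4 - 1 = 3)
S(y) = 1 (S(y) = (y + 3)/(y + 3) = (3 + y)/(3 + y) = 1)
L(A) = A³ (L(A) = A²*A = A³)
(S(-1)*(-8 - 9))*L(-13) - 55 = (1*(-8 - 9))*(-13)³ - 55 = (1*(-17))*(-2197) - 55 = -17*(-2197) - 55 = 37349 - 55 = 37294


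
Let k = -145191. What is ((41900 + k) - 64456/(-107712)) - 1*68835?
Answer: -2317496407/13464 ≈ -1.7213e+5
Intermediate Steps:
((41900 + k) - 64456/(-107712)) - 1*68835 = ((41900 - 145191) - 64456/(-107712)) - 1*68835 = (-103291 - 64456*(-1/107712)) - 68835 = (-103291 + 8057/13464) - 68835 = -1390701967/13464 - 68835 = -2317496407/13464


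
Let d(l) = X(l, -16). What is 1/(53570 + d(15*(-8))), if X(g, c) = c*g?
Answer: 1/55490 ≈ 1.8021e-5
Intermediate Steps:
d(l) = -16*l
1/(53570 + d(15*(-8))) = 1/(53570 - 240*(-8)) = 1/(53570 - 16*(-120)) = 1/(53570 + 1920) = 1/55490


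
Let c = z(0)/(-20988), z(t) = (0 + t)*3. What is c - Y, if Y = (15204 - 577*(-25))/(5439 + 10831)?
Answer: -29629/16270 ≈ -1.8211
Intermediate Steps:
Y = 29629/16270 (Y = (15204 + 14425)/16270 = 29629*(1/16270) = 29629/16270 ≈ 1.8211)
z(t) = 3*t (z(t) = t*3 = 3*t)
c = 0 (c = (3*0)/(-20988) = 0*(-1/20988) = 0)
c - Y = 0 - 1*29629/16270 = 0 - 29629/16270 = -29629/16270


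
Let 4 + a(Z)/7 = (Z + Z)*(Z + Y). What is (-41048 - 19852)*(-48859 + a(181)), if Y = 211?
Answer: -57516456900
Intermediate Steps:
a(Z) = -28 + 14*Z*(211 + Z) (a(Z) = -28 + 7*((Z + Z)*(Z + 211)) = -28 + 7*((2*Z)*(211 + Z)) = -28 + 7*(2*Z*(211 + Z)) = -28 + 14*Z*(211 + Z))
(-41048 - 19852)*(-48859 + a(181)) = (-41048 - 19852)*(-48859 + (-28 + 14*181² + 2954*181)) = -60900*(-48859 + (-28 + 14*32761 + 534674)) = -60900*(-48859 + (-28 + 458654 + 534674)) = -60900*(-48859 + 993300) = -60900*944441 = -57516456900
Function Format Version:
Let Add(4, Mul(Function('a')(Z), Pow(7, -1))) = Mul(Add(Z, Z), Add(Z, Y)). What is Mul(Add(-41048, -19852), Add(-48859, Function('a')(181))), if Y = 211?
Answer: -57516456900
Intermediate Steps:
Function('a')(Z) = Add(-28, Mul(14, Z, Add(211, Z))) (Function('a')(Z) = Add(-28, Mul(7, Mul(Add(Z, Z), Add(Z, 211)))) = Add(-28, Mul(7, Mul(Mul(2, Z), Add(211, Z)))) = Add(-28, Mul(7, Mul(2, Z, Add(211, Z)))) = Add(-28, Mul(14, Z, Add(211, Z))))
Mul(Add(-41048, -19852), Add(-48859, Function('a')(181))) = Mul(Add(-41048, -19852), Add(-48859, Add(-28, Mul(14, Pow(181, 2)), Mul(2954, 181)))) = Mul(-60900, Add(-48859, Add(-28, Mul(14, 32761), 534674))) = Mul(-60900, Add(-48859, Add(-28, 458654, 534674))) = Mul(-60900, Add(-48859, 993300)) = Mul(-60900, 944441) = -57516456900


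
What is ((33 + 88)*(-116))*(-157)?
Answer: 2203652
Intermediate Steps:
((33 + 88)*(-116))*(-157) = (121*(-116))*(-157) = -14036*(-157) = 2203652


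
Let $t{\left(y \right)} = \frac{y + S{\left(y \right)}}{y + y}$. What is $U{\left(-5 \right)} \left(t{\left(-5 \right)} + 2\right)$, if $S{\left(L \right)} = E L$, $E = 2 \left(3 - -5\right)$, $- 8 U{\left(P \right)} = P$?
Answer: $\frac{105}{16} \approx 6.5625$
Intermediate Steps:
$U{\left(P \right)} = - \frac{P}{8}$
$E = 16$ ($E = 2 \left(3 + 5\right) = 2 \cdot 8 = 16$)
$S{\left(L \right)} = 16 L$
$t{\left(y \right)} = \frac{17}{2}$ ($t{\left(y \right)} = \frac{y + 16 y}{y + y} = \frac{17 y}{2 y} = 17 y \frac{1}{2 y} = \frac{17}{2}$)
$U{\left(-5 \right)} \left(t{\left(-5 \right)} + 2\right) = \left(- \frac{1}{8}\right) \left(-5\right) \left(\frac{17}{2} + 2\right) = \frac{5}{8} \cdot \frac{21}{2} = \frac{105}{16}$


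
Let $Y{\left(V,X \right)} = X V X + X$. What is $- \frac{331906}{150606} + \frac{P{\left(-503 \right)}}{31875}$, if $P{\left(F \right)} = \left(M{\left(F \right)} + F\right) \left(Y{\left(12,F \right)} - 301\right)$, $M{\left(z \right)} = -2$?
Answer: $- \frac{7695458386229}{160018875} \approx -48091.0$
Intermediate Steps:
$Y{\left(V,X \right)} = X + V X^{2}$ ($Y{\left(V,X \right)} = V X X + X = V X^{2} + X = X + V X^{2}$)
$P{\left(F \right)} = \left(-301 + F \left(1 + 12 F\right)\right) \left(-2 + F\right)$ ($P{\left(F \right)} = \left(-2 + F\right) \left(F \left(1 + 12 F\right) - 301\right) = \left(-2 + F\right) \left(-301 + F \left(1 + 12 F\right)\right) = \left(-301 + F \left(1 + 12 F\right)\right) \left(-2 + F\right)$)
$- \frac{331906}{150606} + \frac{P{\left(-503 \right)}}{31875} = - \frac{331906}{150606} + \frac{602 - -152409 - 23 \left(-503\right)^{2} + 12 \left(-503\right)^{3}}{31875} = \left(-331906\right) \frac{1}{150606} + \left(602 + 152409 - 5819207 + 12 \left(-127263527\right)\right) \frac{1}{31875} = - \frac{165953}{75303} + \left(602 + 152409 - 5819207 - 1527162324\right) \frac{1}{31875} = - \frac{165953}{75303} - \frac{102188568}{2125} = - \frac{7695458386229}{160018875}$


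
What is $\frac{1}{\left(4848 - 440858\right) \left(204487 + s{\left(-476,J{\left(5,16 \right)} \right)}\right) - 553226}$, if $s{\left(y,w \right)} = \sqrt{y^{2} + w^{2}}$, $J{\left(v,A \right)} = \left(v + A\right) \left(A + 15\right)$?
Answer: $- \frac{22289732524}{1987297794031467522879} + \frac{1526035 \sqrt{13273}}{3974595588062935045758} \approx -1.1172 \cdot 10^{-11}$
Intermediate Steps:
$J{\left(v,A \right)} = \left(15 + A\right) \left(A + v\right)$ ($J{\left(v,A \right)} = \left(A + v\right) \left(15 + A\right) = \left(15 + A\right) \left(A + v\right)$)
$s{\left(y,w \right)} = \sqrt{w^{2} + y^{2}}$
$\frac{1}{\left(4848 - 440858\right) \left(204487 + s{\left(-476,J{\left(5,16 \right)} \right)}\right) - 553226} = \frac{1}{\left(4848 - 440858\right) \left(204487 + \sqrt{\left(16^{2} + 15 \cdot 16 + 15 \cdot 5 + 16 \cdot 5\right)^{2} + \left(-476\right)^{2}}\right) - 553226} = \frac{1}{- 436010 \left(204487 + \sqrt{\left(256 + 240 + 75 + 80\right)^{2} + 226576}\right) - 553226} = \frac{1}{- 436010 \left(204487 + \sqrt{651^{2} + 226576}\right) - 553226} = \frac{1}{- 436010 \left(204487 + \sqrt{423801 + 226576}\right) - 553226} = \frac{1}{- 436010 \left(204487 + \sqrt{650377}\right) - 553226} = \frac{1}{- 436010 \left(204487 + 7 \sqrt{13273}\right) - 553226} = \frac{1}{\left(-89158376870 - 3052070 \sqrt{13273}\right) - 553226} = \frac{1}{-89158930096 - 3052070 \sqrt{13273}}$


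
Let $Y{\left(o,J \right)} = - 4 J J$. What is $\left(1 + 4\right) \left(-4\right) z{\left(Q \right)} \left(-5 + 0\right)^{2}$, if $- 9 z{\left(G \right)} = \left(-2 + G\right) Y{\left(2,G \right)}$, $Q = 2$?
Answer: $0$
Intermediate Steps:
$Y{\left(o,J \right)} = - 4 J^{2}$
$z{\left(G \right)} = \frac{4 G^{2} \left(-2 + G\right)}{9}$ ($z{\left(G \right)} = - \frac{\left(-2 + G\right) \left(- 4 G^{2}\right)}{9} = - \frac{\left(-4\right) G^{2} \left(-2 + G\right)}{9} = \frac{4 G^{2} \left(-2 + G\right)}{9}$)
$\left(1 + 4\right) \left(-4\right) z{\left(Q \right)} \left(-5 + 0\right)^{2} = \left(1 + 4\right) \left(-4\right) \frac{4 \cdot 2^{2} \left(-2 + 2\right)}{9} \left(-5 + 0\right)^{2} = 5 \left(-4\right) \frac{4}{9} \cdot 4 \cdot 0 \left(-5\right)^{2} = \left(-20\right) 0 \cdot 25 = 0 \cdot 25 = 0$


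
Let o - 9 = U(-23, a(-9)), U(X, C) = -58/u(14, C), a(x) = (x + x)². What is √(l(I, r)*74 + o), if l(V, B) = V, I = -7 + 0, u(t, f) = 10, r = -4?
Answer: 3*I*√1430/5 ≈ 22.689*I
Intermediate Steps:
a(x) = 4*x² (a(x) = (2*x)² = 4*x²)
I = -7
U(X, C) = -29/5 (U(X, C) = -58/10 = -58*⅒ = -29/5)
o = 16/5 (o = 9 - 29/5 = 16/5 ≈ 3.2000)
√(l(I, r)*74 + o) = √(-7*74 + 16/5) = √(-518 + 16/5) = √(-2574/5) = 3*I*√1430/5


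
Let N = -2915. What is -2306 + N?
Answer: -5221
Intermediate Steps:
-2306 + N = -2306 - 2915 = -5221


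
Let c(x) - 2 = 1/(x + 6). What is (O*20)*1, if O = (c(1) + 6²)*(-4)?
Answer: -21360/7 ≈ -3051.4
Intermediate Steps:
c(x) = 2 + 1/(6 + x) (c(x) = 2 + 1/(x + 6) = 2 + 1/(6 + x))
O = -1068/7 (O = ((13 + 2*1)/(6 + 1) + 6²)*(-4) = ((13 + 2)/7 + 36)*(-4) = ((⅐)*15 + 36)*(-4) = (15/7 + 36)*(-4) = (267/7)*(-4) = -1068/7 ≈ -152.57)
(O*20)*1 = -1068/7*20*1 = -21360/7*1 = -21360/7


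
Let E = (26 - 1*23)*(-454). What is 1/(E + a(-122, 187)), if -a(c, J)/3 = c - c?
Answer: -1/1362 ≈ -0.00073421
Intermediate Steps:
a(c, J) = 0 (a(c, J) = -3*(c - c) = -3*0 = 0)
E = -1362 (E = (26 - 23)*(-454) = 3*(-454) = -1362)
1/(E + a(-122, 187)) = 1/(-1362 + 0) = 1/(-1362) = -1/1362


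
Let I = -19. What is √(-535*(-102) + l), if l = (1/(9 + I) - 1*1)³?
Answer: √545686690/100 ≈ 233.60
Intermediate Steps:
l = -1331/1000 (l = (1/(9 - 19) - 1*1)³ = (1/(-10) - 1)³ = (-⅒ - 1)³ = (-11/10)³ = -1331/1000 ≈ -1.3310)
√(-535*(-102) + l) = √(-535*(-102) - 1331/1000) = √(54570 - 1331/1000) = √(54568669/1000) = √545686690/100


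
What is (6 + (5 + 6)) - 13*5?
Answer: -48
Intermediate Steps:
(6 + (5 + 6)) - 13*5 = (6 + 11) - 65 = 17 - 65 = -48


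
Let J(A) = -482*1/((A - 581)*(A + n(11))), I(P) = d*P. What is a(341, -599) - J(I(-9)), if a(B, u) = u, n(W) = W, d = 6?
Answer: -16355213/27305 ≈ -598.98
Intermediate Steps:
I(P) = 6*P
J(A) = -482/((-581 + A)*(11 + A)) (J(A) = -482*1/((A - 581)*(A + 11)) = -482*1/((-581 + A)*(11 + A)) = -482/((-581 + A)*(11 + A)))
a(341, -599) - J(I(-9)) = -599 - 482/(6391 - (6*(-9))² + 570*(6*(-9))) = -599 - 482/(6391 - 1*(-54)² + 570*(-54)) = -599 - 482/(6391 - 1*2916 - 30780) = -599 - 482/(6391 - 2916 - 30780) = -599 - 482/(-27305) = -599 - 482*(-1)/27305 = -599 - 1*(-482/27305) = -599 + 482/27305 = -16355213/27305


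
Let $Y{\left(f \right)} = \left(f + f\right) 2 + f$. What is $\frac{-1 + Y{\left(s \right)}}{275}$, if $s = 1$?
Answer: $\frac{4}{275} \approx 0.014545$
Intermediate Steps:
$Y{\left(f \right)} = 5 f$ ($Y{\left(f \right)} = 2 f 2 + f = 4 f + f = 5 f$)
$\frac{-1 + Y{\left(s \right)}}{275} = \frac{-1 + 5 \cdot 1}{275} = \frac{-1 + 5}{275} = \frac{1}{275} \cdot 4 = \frac{4}{275}$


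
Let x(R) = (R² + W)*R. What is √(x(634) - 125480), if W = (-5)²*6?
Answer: 2*√63702431 ≈ 15963.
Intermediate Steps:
W = 150 (W = 25*6 = 150)
x(R) = R*(150 + R²) (x(R) = (R² + 150)*R = (150 + R²)*R = R*(150 + R²))
√(x(634) - 125480) = √(634*(150 + 634²) - 125480) = √(634*(150 + 401956) - 125480) = √(634*402106 - 125480) = √(254935204 - 125480) = √254809724 = 2*√63702431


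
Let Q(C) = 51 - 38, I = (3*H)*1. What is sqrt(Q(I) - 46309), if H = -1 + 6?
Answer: 6*I*sqrt(1286) ≈ 215.17*I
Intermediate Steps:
H = 5
I = 15 (I = (3*5)*1 = 15*1 = 15)
Q(C) = 13
sqrt(Q(I) - 46309) = sqrt(13 - 46309) = sqrt(-46296) = 6*I*sqrt(1286)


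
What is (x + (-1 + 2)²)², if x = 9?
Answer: 100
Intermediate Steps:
(x + (-1 + 2)²)² = (9 + (-1 + 2)²)² = (9 + 1²)² = (9 + 1)² = 10² = 100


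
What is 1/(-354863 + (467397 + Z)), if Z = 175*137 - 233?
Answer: 1/136276 ≈ 7.3381e-6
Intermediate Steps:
Z = 23742 (Z = 23975 - 233 = 23742)
1/(-354863 + (467397 + Z)) = 1/(-354863 + (467397 + 23742)) = 1/(-354863 + 491139) = 1/136276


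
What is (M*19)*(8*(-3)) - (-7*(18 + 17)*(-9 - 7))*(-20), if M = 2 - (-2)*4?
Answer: 73840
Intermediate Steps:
M = 10 (M = 2 - 1*(-8) = 2 + 8 = 10)
(M*19)*(8*(-3)) - (-7*(18 + 17)*(-9 - 7))*(-20) = (10*19)*(8*(-3)) - (-7*(18 + 17)*(-9 - 7))*(-20) = 190*(-24) - (-245*(-16))*(-20) = -4560 - (-7*(-560))*(-20) = -4560 - 3920*(-20) = -4560 - 1*(-78400) = -4560 + 78400 = 73840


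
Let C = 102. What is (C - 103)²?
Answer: 1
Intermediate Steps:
(C - 103)² = (102 - 103)² = (-1)² = 1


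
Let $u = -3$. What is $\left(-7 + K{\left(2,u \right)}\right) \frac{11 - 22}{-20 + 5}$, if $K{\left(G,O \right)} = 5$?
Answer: $- \frac{22}{15} \approx -1.4667$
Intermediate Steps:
$\left(-7 + K{\left(2,u \right)}\right) \frac{11 - 22}{-20 + 5} = \left(-7 + 5\right) \frac{11 - 22}{-20 + 5} = - 2 \left(- \frac{11}{-15}\right) = - 2 \left(\left(-11\right) \left(- \frac{1}{15}\right)\right) = \left(-2\right) \frac{11}{15} = - \frac{22}{15}$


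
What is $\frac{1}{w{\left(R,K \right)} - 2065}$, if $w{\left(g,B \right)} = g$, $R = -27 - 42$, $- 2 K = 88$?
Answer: $- \frac{1}{2134} \approx -0.0004686$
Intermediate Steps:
$K = -44$ ($K = \left(- \frac{1}{2}\right) 88 = -44$)
$R = -69$ ($R = -27 - 42 = -69$)
$\frac{1}{w{\left(R,K \right)} - 2065} = \frac{1}{-69 - 2065} = \frac{1}{-2134} = - \frac{1}{2134}$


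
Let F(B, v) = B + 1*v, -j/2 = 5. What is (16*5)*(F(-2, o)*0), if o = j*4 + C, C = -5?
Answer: 0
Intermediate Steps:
j = -10 (j = -2*5 = -10)
o = -45 (o = -10*4 - 5 = -40 - 5 = -45)
F(B, v) = B + v
(16*5)*(F(-2, o)*0) = (16*5)*((-2 - 45)*0) = 80*(-47*0) = 80*0 = 0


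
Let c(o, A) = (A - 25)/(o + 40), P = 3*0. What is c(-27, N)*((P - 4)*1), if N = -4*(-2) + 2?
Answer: 60/13 ≈ 4.6154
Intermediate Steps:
N = 10 (N = 8 + 2 = 10)
P = 0
c(o, A) = (-25 + A)/(40 + o)
c(-27, N)*((P - 4)*1) = ((-25 + 10)/(40 - 27))*((0 - 4)*1) = (-15/13)*(-4*1) = ((1/13)*(-15))*(-4) = -15/13*(-4) = 60/13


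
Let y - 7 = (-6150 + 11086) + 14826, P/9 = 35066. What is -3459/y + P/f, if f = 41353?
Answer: 6095937759/817507457 ≈ 7.4567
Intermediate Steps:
P = 315594 (P = 9*35066 = 315594)
y = 19769 (y = 7 + ((-6150 + 11086) + 14826) = 7 + (4936 + 14826) = 7 + 19762 = 19769)
-3459/y + P/f = -3459/19769 + 315594/41353 = 6095937759/817507457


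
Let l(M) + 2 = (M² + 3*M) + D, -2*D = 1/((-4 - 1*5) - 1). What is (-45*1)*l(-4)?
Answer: -369/4 ≈ -92.250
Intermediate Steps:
D = 1/20 (D = -1/(2*((-4 - 1*5) - 1)) = -1/(2*((-4 - 5) - 1)) = -1/(2*(-9 - 1)) = -½/(-10) = -½*(-⅒) = 1/20 ≈ 0.050000)
l(M) = -39/20 + M² + 3*M (l(M) = -2 + ((M² + 3*M) + 1/20) = -2 + (1/20 + M² + 3*M) = -39/20 + M² + 3*M)
(-45*1)*l(-4) = (-45*1)*(-39/20 + (-4)² + 3*(-4)) = -45*(-39/20 + 16 - 12) = -45*41/20 = -369/4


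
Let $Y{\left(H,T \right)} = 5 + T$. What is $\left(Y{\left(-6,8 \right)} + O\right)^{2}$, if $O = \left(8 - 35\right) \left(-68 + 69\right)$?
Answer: $196$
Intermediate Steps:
$O = -27$ ($O = \left(-27\right) 1 = -27$)
$\left(Y{\left(-6,8 \right)} + O\right)^{2} = \left(\left(5 + 8\right) - 27\right)^{2} = \left(13 - 27\right)^{2} = \left(-14\right)^{2} = 196$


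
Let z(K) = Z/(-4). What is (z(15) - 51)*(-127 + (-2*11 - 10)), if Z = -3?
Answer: 31959/4 ≈ 7989.8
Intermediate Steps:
z(K) = ¾ (z(K) = -3/(-4) = -3*(-¼) = ¾)
(z(15) - 51)*(-127 + (-2*11 - 10)) = (¾ - 51)*(-127 + (-2*11 - 10)) = -201*(-127 + (-22 - 10))/4 = -201*(-127 - 32)/4 = -201/4*(-159) = 31959/4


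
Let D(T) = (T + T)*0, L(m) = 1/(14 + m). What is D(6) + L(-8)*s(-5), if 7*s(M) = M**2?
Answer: 25/42 ≈ 0.59524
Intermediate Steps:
s(M) = M**2/7
D(T) = 0 (D(T) = (2*T)*0 = 0)
D(6) + L(-8)*s(-5) = 0 + ((1/7)*(-5)**2)/(14 - 8) = 0 + ((1/7)*25)/6 = 0 + (1/6)*(25/7) = 0 + 25/42 = 25/42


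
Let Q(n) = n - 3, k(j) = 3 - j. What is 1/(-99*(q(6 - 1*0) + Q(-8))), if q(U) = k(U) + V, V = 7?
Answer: 1/693 ≈ 0.0014430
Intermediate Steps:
Q(n) = -3 + n
q(U) = 10 - U (q(U) = (3 - U) + 7 = 10 - U)
1/(-99*(q(6 - 1*0) + Q(-8))) = 1/(-99*((10 - (6 - 1*0)) + (-3 - 8))) = 1/(-99*((10 - (6 + 0)) - 11)) = 1/(-99*((10 - 1*6) - 11)) = 1/(-99*((10 - 6) - 11)) = 1/(-99*(4 - 11)) = 1/(-99*(-7)) = 1/693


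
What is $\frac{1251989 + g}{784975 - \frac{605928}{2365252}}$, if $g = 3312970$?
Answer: $\frac{2699319601167}{464165770693} \approx 5.8154$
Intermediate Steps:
$\frac{1251989 + g}{784975 - \frac{605928}{2365252}} = \frac{1251989 + 3312970}{784975 - \frac{605928}{2365252}} = \frac{4564959}{784975 - \frac{151482}{591313}} = \frac{4564959}{\frac{464165770693}{591313}} = 4564959 \cdot \frac{591313}{464165770693} = \frac{2699319601167}{464165770693}$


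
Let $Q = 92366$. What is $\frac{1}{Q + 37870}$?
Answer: $\frac{1}{130236} \approx 7.6784 \cdot 10^{-6}$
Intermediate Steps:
$\frac{1}{Q + 37870} = \frac{1}{92366 + 37870} = \frac{1}{130236}$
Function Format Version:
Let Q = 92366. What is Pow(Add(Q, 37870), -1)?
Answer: Rational(1, 130236) ≈ 7.6784e-6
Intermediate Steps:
Pow(Add(Q, 37870), -1) = Pow(Add(92366, 37870), -1) = Pow(130236, -1) = Rational(1, 130236)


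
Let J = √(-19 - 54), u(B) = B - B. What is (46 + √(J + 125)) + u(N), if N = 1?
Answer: 46 + √(125 + I*√73) ≈ 57.187 + 0.38188*I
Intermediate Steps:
u(B) = 0
J = I*√73 (J = √(-73) = I*√73 ≈ 8.544*I)
(46 + √(J + 125)) + u(N) = (46 + √(I*√73 + 125)) + 0 = (46 + √(125 + I*√73)) + 0 = 46 + √(125 + I*√73)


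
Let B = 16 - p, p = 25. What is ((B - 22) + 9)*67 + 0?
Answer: -1474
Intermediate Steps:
B = -9 (B = 16 - 1*25 = 16 - 25 = -9)
((B - 22) + 9)*67 + 0 = ((-9 - 22) + 9)*67 + 0 = (-31 + 9)*67 + 0 = -22*67 + 0 = -1474 + 0 = -1474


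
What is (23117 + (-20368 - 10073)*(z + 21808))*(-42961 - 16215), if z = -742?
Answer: 37946431821064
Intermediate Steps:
(23117 + (-20368 - 10073)*(z + 21808))*(-42961 - 16215) = (23117 + (-20368 - 10073)*(-742 + 21808))*(-42961 - 16215) = (23117 - 30441*21066)*(-59176) = (23117 - 641270106)*(-59176) = -641246989*(-59176) = 37946431821064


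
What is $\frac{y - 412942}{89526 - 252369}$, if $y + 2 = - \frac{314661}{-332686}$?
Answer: $\frac{1477208311}{582533186} \approx 2.5358$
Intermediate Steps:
$y = - \frac{350711}{332686}$ ($y = -2 - \frac{314661}{-332686} = -2 - - \frac{314661}{332686} = -2 + \frac{314661}{332686} = - \frac{350711}{332686} \approx -1.0542$)
$\frac{y - 412942}{89526 - 252369} = \frac{- \frac{350711}{332686} - 412942}{89526 - 252369} = - \frac{137380372923}{332686 \left(-162843\right)} = \left(- \frac{137380372923}{332686}\right) \left(- \frac{1}{162843}\right) = \frac{1477208311}{582533186}$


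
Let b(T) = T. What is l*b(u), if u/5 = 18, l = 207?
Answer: 18630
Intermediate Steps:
u = 90 (u = 5*18 = 90)
l*b(u) = 207*90 = 18630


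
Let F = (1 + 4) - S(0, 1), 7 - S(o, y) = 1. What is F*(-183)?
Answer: 183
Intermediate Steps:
S(o, y) = 6 (S(o, y) = 7 - 1*1 = 7 - 1 = 6)
F = -1 (F = (1 + 4) - 1*6 = 5 - 6 = -1)
F*(-183) = -1*(-183) = 183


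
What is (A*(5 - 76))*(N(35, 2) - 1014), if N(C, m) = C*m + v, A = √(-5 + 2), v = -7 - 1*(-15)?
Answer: 66456*I*√3 ≈ 1.1511e+5*I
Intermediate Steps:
v = 8 (v = -7 + 15 = 8)
A = I*√3 (A = √(-3) = I*√3 ≈ 1.732*I)
N(C, m) = 8 + C*m (N(C, m) = C*m + 8 = 8 + C*m)
(A*(5 - 76))*(N(35, 2) - 1014) = ((I*√3)*(5 - 76))*((8 + 35*2) - 1014) = ((I*√3)*(-71))*((8 + 70) - 1014) = (-71*I*√3)*(78 - 1014) = -71*I*√3*(-936) = 66456*I*√3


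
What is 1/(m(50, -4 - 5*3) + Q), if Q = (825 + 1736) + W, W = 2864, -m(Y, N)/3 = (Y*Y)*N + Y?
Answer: 1/147775 ≈ 6.7670e-6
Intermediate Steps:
m(Y, N) = -3*Y - 3*N*Y² (m(Y, N) = -3*((Y*Y)*N + Y) = -3*(Y²*N + Y) = -3*(N*Y² + Y) = -3*(Y + N*Y²) = -3*Y - 3*N*Y²)
Q = 5425 (Q = (825 + 1736) + 2864 = 2561 + 2864 = 5425)
1/(m(50, -4 - 5*3) + Q) = 1/(-3*50*(1 + (-4 - 5*3)*50) + 5425) = 1/(-3*50*(1 + (-4 - 15)*50) + 5425) = 1/(-3*50*(1 - 19*50) + 5425) = 1/(-3*50*(1 - 950) + 5425) = 1/(-3*50*(-949) + 5425) = 1/(142350 + 5425) = 1/147775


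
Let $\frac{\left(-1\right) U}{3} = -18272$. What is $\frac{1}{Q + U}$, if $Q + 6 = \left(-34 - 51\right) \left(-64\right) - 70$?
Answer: $\frac{1}{60180} \approx 1.6617 \cdot 10^{-5}$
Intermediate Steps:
$Q = 5364$ ($Q = -6 - \left(70 - \left(-34 - 51\right) \left(-64\right)\right) = -6 - -5370 = -6 + \left(5440 - 70\right) = -6 + 5370 = 5364$)
$U = 54816$ ($U = \left(-3\right) \left(-18272\right) = 54816$)
$\frac{1}{Q + U} = \frac{1}{5364 + 54816} = \frac{1}{60180}$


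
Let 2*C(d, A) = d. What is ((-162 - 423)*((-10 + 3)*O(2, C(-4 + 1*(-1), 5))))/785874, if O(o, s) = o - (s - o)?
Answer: 17745/523916 ≈ 0.033870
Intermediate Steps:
C(d, A) = d/2
O(o, s) = -s + 2*o (O(o, s) = o + (o - s) = -s + 2*o)
((-162 - 423)*((-10 + 3)*O(2, C(-4 + 1*(-1), 5))))/785874 = ((-162 - 423)*((-10 + 3)*(-(-4 + 1*(-1))/2 + 2*2)))/785874 = -(-4095)*(-(-4 - 1)/2 + 4)*(1/785874) = -(-4095)*(-(-5)/2 + 4)*(1/785874) = -(-4095)*(-1*(-5/2) + 4)*(1/785874) = -(-4095)*(5/2 + 4)*(1/785874) = -(-4095)*13/2*(1/785874) = -585*(-91/2)*(1/785874) = (53235/2)*(1/785874) = 17745/523916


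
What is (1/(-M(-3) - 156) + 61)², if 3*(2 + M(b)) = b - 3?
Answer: 85951441/23104 ≈ 3720.2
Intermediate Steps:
M(b) = -3 + b/3 (M(b) = -2 + (b - 3)/3 = -2 + (-3 + b)/3 = -2 + (-1 + b/3) = -3 + b/3)
(1/(-M(-3) - 156) + 61)² = (1/(-(-3 + (⅓)*(-3)) - 156) + 61)² = (1/(-(-3 - 1) - 156) + 61)² = (1/(-1*(-4) - 156) + 61)² = (1/(4 - 156) + 61)² = (1/(-152) + 61)² = (-1/152 + 61)² = (9271/152)² = 85951441/23104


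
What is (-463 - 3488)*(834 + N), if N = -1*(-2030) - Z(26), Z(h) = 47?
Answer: -11129967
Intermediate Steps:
N = 1983 (N = -1*(-2030) - 1*47 = 2030 - 47 = 1983)
(-463 - 3488)*(834 + N) = (-463 - 3488)*(834 + 1983) = -3951*2817 = -11129967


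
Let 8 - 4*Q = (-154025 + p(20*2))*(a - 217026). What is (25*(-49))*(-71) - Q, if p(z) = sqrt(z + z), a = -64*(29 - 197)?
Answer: 15885850371/2 - 206274*sqrt(5) ≈ 7.9425e+9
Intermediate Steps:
a = 10752 (a = -64*(-168) = 10752)
p(z) = sqrt(2)*sqrt(z) (p(z) = sqrt(2*z) = sqrt(2)*sqrt(z))
Q = -15885676421/2 + 206274*sqrt(5) (Q = 2 - (-154025 + sqrt(2)*sqrt(20*2))*(10752 - 217026)/4 = 2 - (-154025 + sqrt(2)*sqrt(40))*(-206274)/4 = 2 - (-154025 + sqrt(2)*(2*sqrt(10)))*(-206274)/4 = 2 - (-154025 + 4*sqrt(5))*(-206274)/4 = 2 - (31771352850 - 825096*sqrt(5))/4 = 2 + (-15885676425/2 + 206274*sqrt(5)) = -15885676421/2 + 206274*sqrt(5) ≈ -7.9424e+9)
(25*(-49))*(-71) - Q = (25*(-49))*(-71) - (-15885676421/2 + 206274*sqrt(5)) = -1225*(-71) + (15885676421/2 - 206274*sqrt(5)) = 86975 + (15885676421/2 - 206274*sqrt(5)) = 15885850371/2 - 206274*sqrt(5)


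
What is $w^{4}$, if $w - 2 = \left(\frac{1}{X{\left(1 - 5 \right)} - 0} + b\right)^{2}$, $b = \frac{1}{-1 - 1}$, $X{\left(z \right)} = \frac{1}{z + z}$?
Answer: $\frac{7780827681}{256} \approx 3.0394 \cdot 10^{7}$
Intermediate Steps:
$X{\left(z \right)} = \frac{1}{2 z}$
$b = - \frac{1}{2}$ ($b = \frac{1}{-2} = - \frac{1}{2} \approx -0.5$)
$w = \frac{297}{4}$ ($w = 2 + \left(\frac{1}{\frac{1}{2 \left(1 - 5\right)} - 0} - \frac{1}{2}\right)^{2} = 2 + \left(\frac{1}{\frac{1}{2 \left(1 - 5\right)} + \left(-2 + 2\right)} - \frac{1}{2}\right)^{2} = 2 + \left(\frac{1}{\frac{1}{2 \left(-4\right)} + 0} - \frac{1}{2}\right)^{2} = 2 + \left(\frac{1}{\frac{1}{2} \left(- \frac{1}{4}\right) + 0} - \frac{1}{2}\right)^{2} = 2 + \left(\frac{1}{- \frac{1}{8} + 0} - \frac{1}{2}\right)^{2} = 2 + \left(\frac{1}{- \frac{1}{8}} - \frac{1}{2}\right)^{2} = 2 + \left(-8 - \frac{1}{2}\right)^{2} = 2 + \left(- \frac{17}{2}\right)^{2} = 2 + \frac{289}{4} = \frac{297}{4} \approx 74.25$)
$w^{4} = \left(\frac{297}{4}\right)^{4} = \frac{7780827681}{256}$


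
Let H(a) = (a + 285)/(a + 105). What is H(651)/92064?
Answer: 13/966672 ≈ 1.3448e-5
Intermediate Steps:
H(a) = (285 + a)/(105 + a)
H(651)/92064 = ((285 + 651)/(105 + 651))/92064 = (936/756)*(1/92064) = ((1/756)*936)*(1/92064) = (26/21)*(1/92064) = 13/966672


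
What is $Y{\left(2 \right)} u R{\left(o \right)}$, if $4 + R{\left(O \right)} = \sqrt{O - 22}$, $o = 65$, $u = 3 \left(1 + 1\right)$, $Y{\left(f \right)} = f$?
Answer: $-48 + 12 \sqrt{43} \approx 30.689$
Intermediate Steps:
$u = 6$ ($u = 3 \cdot 2 = 6$)
$R{\left(O \right)} = -4 + \sqrt{-22 + O}$ ($R{\left(O \right)} = -4 + \sqrt{O - 22} = -4 + \sqrt{-22 + O}$)
$Y{\left(2 \right)} u R{\left(o \right)} = 2 \cdot 6 \left(-4 + \sqrt{-22 + 65}\right) = 12 \left(-4 + \sqrt{43}\right) = -48 + 12 \sqrt{43}$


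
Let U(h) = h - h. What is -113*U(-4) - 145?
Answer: -145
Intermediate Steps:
U(h) = 0
-113*U(-4) - 145 = -113*0 - 145 = 0 - 145 = -145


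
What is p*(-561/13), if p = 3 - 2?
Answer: -561/13 ≈ -43.154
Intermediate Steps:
p = 1
p*(-561/13) = 1*(-561/13) = -561/13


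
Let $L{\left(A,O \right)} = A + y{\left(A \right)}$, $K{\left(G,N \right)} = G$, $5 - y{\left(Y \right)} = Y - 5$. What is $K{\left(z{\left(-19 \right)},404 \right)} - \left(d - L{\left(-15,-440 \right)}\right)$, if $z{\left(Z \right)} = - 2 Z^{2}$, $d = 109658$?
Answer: $-110370$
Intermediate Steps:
$y{\left(Y \right)} = 10 - Y$ ($y{\left(Y \right)} = 5 - \left(Y - 5\right) = 5 - \left(-5 + Y\right) = 10 - Y$)
$L{\left(A,O \right)} = 10$ ($L{\left(A,O \right)} = A - \left(-10 + A\right) = 10$)
$K{\left(z{\left(-19 \right)},404 \right)} - \left(d - L{\left(-15,-440 \right)}\right) = - 2 \left(-19\right)^{2} - \left(109658 - 10\right) = \left(-2\right) 361 - \left(109658 - 10\right) = -722 - 109648 = -110370$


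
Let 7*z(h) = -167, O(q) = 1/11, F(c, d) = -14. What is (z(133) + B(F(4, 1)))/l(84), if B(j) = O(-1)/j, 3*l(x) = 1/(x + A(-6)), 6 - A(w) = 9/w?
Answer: -288225/44 ≈ -6550.6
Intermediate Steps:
A(w) = 6 - 9/w
O(q) = 1/11
z(h) = -167/7 (z(h) = (1/7)*(-167) = -167/7)
l(x) = 1/(3*(15/2 + x)) (l(x) = 1/(3*(x + (6 - 9/(-6)))) = 1/(3*(x + (6 - 9*(-1/6)))) = 1/(3*(x + (6 + 3/2))) = 1/(3*(x + 15/2)) = 1/(3*(15/2 + x)))
B(j) = 1/(11*j)
(z(133) + B(F(4, 1)))/l(84) = (-167/7 + (1/11)/(-14))/((2/(3*(15 + 2*84)))) = (-167/7 + (1/11)*(-1/14))/((2/(3*(15 + 168)))) = (-167/7 - 1/154)/(((2/3)/183)) = -525/(22*((2/3)*(1/183))) = -525/(22*2/549) = -525/22*549/2 = -288225/44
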